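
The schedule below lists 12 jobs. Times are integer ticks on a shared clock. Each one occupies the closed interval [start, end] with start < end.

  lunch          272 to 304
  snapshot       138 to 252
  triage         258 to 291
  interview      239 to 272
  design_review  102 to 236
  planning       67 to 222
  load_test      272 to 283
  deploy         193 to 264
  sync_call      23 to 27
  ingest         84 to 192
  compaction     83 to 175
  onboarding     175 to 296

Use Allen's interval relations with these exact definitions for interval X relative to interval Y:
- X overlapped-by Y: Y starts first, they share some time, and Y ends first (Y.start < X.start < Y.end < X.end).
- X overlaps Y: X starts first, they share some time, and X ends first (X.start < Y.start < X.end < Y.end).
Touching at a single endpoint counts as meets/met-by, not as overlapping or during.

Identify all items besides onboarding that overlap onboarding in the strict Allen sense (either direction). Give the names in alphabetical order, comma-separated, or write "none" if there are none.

design_review, ingest, lunch, planning, snapshot

Target onboarding = [175, 296].
compaction [83, 175] → meets → no.
deploy [193, 264] → during → no.
design_review [102, 236] → overlaps → yes.
ingest [84, 192] → overlaps → yes.
interview [239, 272] → during → no.
load_test [272, 283] → during → no.
lunch [272, 304] → overlapped-by → yes.
planning [67, 222] → overlaps → yes.
snapshot [138, 252] → overlaps → yes.
sync_call [23, 27] → before → no.
triage [258, 291] → during → no.
Result: design_review, ingest, lunch, planning, snapshot.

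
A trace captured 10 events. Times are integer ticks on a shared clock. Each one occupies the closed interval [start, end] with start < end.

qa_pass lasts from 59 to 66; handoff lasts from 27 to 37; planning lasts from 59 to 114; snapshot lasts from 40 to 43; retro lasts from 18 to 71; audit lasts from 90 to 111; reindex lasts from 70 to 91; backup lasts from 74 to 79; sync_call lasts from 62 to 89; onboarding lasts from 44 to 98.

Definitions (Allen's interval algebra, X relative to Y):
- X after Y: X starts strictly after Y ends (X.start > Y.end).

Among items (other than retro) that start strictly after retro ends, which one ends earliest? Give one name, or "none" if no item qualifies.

Target retro = [18, 71].
audit [90, 111] → after → candidate.
backup [74, 79] → after → candidate.
handoff [27, 37] → during → excluded.
onboarding [44, 98] → overlapped-by → excluded.
planning [59, 114] → overlapped-by → excluded.
qa_pass [59, 66] → during → excluded.
reindex [70, 91] → overlapped-by → excluded.
snapshot [40, 43] → during → excluded.
sync_call [62, 89] → overlapped-by → excluded.
Among candidates, earliest end is 79 → backup.

backup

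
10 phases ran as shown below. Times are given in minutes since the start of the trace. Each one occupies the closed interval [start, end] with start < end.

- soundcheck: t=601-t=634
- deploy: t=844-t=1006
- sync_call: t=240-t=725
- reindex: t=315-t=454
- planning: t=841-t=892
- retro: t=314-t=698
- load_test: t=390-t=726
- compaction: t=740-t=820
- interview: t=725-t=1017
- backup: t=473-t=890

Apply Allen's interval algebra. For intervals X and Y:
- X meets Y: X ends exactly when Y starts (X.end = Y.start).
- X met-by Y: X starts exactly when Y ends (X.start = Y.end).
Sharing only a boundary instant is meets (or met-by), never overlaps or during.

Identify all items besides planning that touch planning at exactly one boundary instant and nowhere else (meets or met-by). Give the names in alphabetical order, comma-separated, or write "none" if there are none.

Target planning = [t=841, t=892].
backup [t=473, t=890] → overlaps → no.
compaction [t=740, t=820] → before → no.
deploy [t=844, t=1006] → overlapped-by → no.
interview [t=725, t=1017] → contains → no.
load_test [t=390, t=726] → before → no.
reindex [t=315, t=454] → before → no.
retro [t=314, t=698] → before → no.
soundcheck [t=601, t=634] → before → no.
sync_call [t=240, t=725] → before → no.
Result: none.

none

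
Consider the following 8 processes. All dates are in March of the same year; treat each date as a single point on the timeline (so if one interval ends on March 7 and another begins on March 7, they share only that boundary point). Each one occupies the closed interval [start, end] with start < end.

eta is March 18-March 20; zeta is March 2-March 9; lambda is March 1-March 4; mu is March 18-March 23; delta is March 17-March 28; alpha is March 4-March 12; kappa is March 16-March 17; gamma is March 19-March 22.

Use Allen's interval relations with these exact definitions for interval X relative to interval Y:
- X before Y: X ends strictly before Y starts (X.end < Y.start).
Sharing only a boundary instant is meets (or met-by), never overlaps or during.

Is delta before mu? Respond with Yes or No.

delta = [March 17, March 28], mu = [March 18, March 23].
Actual relation of delta to mu: contains.
Asked whether 'before' holds → No.

No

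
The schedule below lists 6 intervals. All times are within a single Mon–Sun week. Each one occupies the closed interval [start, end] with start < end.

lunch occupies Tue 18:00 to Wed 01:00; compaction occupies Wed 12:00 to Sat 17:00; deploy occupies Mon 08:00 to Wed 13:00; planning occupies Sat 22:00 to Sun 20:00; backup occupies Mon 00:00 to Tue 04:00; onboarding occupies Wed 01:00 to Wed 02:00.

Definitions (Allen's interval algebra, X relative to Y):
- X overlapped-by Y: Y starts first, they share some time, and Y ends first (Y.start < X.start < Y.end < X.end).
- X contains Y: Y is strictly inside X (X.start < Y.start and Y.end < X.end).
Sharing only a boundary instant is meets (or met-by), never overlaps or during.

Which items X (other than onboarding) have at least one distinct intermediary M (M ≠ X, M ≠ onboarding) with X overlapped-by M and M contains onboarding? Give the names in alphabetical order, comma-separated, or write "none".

compaction

Target onboarding = [Wed 01:00, Wed 02:00].
Intermediaries M with M contains onboarding: deploy.
Via deploy — items with X overlapped-by deploy: compaction.
Union: compaction.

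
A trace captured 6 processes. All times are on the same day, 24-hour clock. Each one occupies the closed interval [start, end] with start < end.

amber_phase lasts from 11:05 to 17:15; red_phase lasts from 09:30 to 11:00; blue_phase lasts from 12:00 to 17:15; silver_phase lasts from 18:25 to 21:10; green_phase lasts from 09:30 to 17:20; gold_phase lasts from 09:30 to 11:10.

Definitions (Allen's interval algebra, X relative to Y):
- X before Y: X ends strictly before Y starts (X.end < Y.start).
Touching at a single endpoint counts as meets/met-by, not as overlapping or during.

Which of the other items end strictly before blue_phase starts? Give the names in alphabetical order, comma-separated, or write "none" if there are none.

gold_phase, red_phase

Target blue_phase = [12:00, 17:15].
amber_phase [11:05, 17:15] → finished-by → no.
gold_phase [09:30, 11:10] → before → yes.
green_phase [09:30, 17:20] → contains → no.
red_phase [09:30, 11:00] → before → yes.
silver_phase [18:25, 21:10] → after → no.
Result: gold_phase, red_phase.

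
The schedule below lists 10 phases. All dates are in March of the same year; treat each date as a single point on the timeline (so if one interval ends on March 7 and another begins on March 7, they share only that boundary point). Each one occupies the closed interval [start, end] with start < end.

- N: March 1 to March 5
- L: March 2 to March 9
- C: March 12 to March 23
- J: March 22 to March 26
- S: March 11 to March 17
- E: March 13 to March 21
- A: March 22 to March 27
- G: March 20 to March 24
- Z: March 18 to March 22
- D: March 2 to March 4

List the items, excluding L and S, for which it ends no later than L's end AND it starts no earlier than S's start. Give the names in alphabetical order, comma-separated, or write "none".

none

Conditions: its end is no later than L's end (X.end <= March 9) AND its start is no earlier than S's start (X.start >= March 11).
A: end March 27 <= March 9? ✗; start March 22 >= March 11? ✓ → no.
C: end March 23 <= March 9? ✗; start March 12 >= March 11? ✓ → no.
D: end March 4 <= March 9? ✓; start March 2 >= March 11? ✗ → no.
E: end March 21 <= March 9? ✗; start March 13 >= March 11? ✓ → no.
G: end March 24 <= March 9? ✗; start March 20 >= March 11? ✓ → no.
J: end March 26 <= March 9? ✗; start March 22 >= March 11? ✓ → no.
N: end March 5 <= March 9? ✓; start March 1 >= March 11? ✗ → no.
Z: end March 22 <= March 9? ✗; start March 18 >= March 11? ✓ → no.
Result: none.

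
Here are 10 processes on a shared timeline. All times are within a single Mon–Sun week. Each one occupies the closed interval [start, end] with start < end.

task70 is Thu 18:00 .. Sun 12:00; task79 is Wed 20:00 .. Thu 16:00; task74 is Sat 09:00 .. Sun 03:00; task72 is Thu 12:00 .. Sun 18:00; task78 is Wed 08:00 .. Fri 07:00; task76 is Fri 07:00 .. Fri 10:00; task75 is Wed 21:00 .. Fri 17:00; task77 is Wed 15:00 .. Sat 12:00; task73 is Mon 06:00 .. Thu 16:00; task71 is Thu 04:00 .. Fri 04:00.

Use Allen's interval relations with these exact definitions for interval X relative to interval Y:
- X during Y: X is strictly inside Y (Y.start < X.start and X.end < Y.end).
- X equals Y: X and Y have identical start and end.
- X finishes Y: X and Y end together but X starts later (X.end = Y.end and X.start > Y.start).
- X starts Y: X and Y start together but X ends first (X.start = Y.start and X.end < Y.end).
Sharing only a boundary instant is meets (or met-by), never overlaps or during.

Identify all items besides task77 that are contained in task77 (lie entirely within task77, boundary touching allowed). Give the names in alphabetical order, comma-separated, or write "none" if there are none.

Target task77 = [Wed 15:00, Sat 12:00].
task70 [Thu 18:00, Sun 12:00] → overlapped-by → no.
task71 [Thu 04:00, Fri 04:00] → during → yes.
task72 [Thu 12:00, Sun 18:00] → overlapped-by → no.
task73 [Mon 06:00, Thu 16:00] → overlaps → no.
task74 [Sat 09:00, Sun 03:00] → overlapped-by → no.
task75 [Wed 21:00, Fri 17:00] → during → yes.
task76 [Fri 07:00, Fri 10:00] → during → yes.
task78 [Wed 08:00, Fri 07:00] → overlaps → no.
task79 [Wed 20:00, Thu 16:00] → during → yes.
Result: task71, task75, task76, task79.

task71, task75, task76, task79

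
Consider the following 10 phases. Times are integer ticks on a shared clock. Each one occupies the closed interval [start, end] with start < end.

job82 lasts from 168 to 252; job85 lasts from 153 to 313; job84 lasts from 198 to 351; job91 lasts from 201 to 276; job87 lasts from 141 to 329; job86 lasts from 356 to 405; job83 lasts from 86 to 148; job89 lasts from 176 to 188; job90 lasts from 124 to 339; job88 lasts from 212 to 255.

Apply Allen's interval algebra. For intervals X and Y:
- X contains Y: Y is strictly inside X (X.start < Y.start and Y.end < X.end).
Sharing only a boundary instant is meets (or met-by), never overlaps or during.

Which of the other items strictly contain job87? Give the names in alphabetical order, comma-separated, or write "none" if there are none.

Target job87 = [141, 329].
job82 [168, 252] → during → no.
job83 [86, 148] → overlaps → no.
job84 [198, 351] → overlapped-by → no.
job85 [153, 313] → during → no.
job86 [356, 405] → after → no.
job88 [212, 255] → during → no.
job89 [176, 188] → during → no.
job90 [124, 339] → contains → yes.
job91 [201, 276] → during → no.
Result: job90.

job90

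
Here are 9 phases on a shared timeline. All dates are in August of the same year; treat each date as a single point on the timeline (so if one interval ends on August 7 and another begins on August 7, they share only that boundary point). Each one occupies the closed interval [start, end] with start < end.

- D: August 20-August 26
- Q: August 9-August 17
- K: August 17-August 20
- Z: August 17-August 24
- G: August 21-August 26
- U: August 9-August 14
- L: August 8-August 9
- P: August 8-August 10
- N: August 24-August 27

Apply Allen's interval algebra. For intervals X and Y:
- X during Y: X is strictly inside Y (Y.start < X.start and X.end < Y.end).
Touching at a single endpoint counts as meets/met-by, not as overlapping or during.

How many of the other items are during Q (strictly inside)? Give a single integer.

0

Target Q = [August 9, August 17].
D [August 20, August 26] → after → no.
G [August 21, August 26] → after → no.
K [August 17, August 20] → met-by → no.
L [August 8, August 9] → meets → no.
N [August 24, August 27] → after → no.
P [August 8, August 10] → overlaps → no.
U [August 9, August 14] → starts → no.
Z [August 17, August 24] → met-by → no.
Total: 0.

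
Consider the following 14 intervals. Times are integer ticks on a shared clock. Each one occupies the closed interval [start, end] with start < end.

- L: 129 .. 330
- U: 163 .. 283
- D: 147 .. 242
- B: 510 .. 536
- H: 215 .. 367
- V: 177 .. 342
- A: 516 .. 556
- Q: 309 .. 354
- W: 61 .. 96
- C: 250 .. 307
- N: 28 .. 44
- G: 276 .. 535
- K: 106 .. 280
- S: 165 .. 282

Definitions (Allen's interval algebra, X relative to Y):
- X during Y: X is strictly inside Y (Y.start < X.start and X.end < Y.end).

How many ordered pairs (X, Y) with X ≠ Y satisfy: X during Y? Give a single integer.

Checking all 182 ordered pairs for relation 'during'; matching pairs in alphabetical order:
(C, H): C during H ✓
(C, L): C during L ✓
(C, V): C during V ✓
(D, K): D during K ✓
(D, L): D during L ✓
(Q, G): Q during G ✓
(Q, H): Q during H ✓
(S, L): S during L ✓
(S, U): S during U ✓
(U, L): U during L ✓
Count: 10.

10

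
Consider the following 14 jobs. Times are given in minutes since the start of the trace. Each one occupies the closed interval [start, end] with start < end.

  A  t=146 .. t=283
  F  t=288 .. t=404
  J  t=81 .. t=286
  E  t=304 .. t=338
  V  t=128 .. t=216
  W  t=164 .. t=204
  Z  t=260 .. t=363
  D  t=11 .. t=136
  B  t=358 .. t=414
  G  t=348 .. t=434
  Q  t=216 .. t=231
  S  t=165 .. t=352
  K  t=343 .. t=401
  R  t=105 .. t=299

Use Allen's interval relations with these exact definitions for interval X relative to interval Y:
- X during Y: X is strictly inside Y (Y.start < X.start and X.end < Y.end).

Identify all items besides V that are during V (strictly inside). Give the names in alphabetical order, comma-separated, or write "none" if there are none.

W

Target V = [t=128, t=216].
A [t=146, t=283] → overlapped-by → no.
B [t=358, t=414] → after → no.
D [t=11, t=136] → overlaps → no.
E [t=304, t=338] → after → no.
F [t=288, t=404] → after → no.
G [t=348, t=434] → after → no.
J [t=81, t=286] → contains → no.
K [t=343, t=401] → after → no.
Q [t=216, t=231] → met-by → no.
R [t=105, t=299] → contains → no.
S [t=165, t=352] → overlapped-by → no.
W [t=164, t=204] → during → yes.
Z [t=260, t=363] → after → no.
Result: W.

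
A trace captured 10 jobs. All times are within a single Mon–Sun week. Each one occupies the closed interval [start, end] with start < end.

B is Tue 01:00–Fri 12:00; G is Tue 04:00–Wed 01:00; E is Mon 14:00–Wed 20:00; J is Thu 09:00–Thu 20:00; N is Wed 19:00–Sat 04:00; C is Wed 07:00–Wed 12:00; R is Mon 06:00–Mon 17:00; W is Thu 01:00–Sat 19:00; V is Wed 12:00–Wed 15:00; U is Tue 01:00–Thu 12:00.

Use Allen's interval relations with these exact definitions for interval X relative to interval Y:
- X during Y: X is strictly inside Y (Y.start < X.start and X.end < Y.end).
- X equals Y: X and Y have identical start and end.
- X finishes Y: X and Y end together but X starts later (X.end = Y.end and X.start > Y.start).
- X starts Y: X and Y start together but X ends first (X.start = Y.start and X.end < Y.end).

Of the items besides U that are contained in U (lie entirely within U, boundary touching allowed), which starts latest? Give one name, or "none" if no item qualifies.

V

Target U = [Tue 01:00, Thu 12:00].
B [Tue 01:00, Fri 12:00] → started-by → excluded.
C [Wed 07:00, Wed 12:00] → during → candidate.
E [Mon 14:00, Wed 20:00] → overlaps → excluded.
G [Tue 04:00, Wed 01:00] → during → candidate.
J [Thu 09:00, Thu 20:00] → overlapped-by → excluded.
N [Wed 19:00, Sat 04:00] → overlapped-by → excluded.
R [Mon 06:00, Mon 17:00] → before → excluded.
V [Wed 12:00, Wed 15:00] → during → candidate.
W [Thu 01:00, Sat 19:00] → overlapped-by → excluded.
Among candidates, latest start is Wed 12:00 → V.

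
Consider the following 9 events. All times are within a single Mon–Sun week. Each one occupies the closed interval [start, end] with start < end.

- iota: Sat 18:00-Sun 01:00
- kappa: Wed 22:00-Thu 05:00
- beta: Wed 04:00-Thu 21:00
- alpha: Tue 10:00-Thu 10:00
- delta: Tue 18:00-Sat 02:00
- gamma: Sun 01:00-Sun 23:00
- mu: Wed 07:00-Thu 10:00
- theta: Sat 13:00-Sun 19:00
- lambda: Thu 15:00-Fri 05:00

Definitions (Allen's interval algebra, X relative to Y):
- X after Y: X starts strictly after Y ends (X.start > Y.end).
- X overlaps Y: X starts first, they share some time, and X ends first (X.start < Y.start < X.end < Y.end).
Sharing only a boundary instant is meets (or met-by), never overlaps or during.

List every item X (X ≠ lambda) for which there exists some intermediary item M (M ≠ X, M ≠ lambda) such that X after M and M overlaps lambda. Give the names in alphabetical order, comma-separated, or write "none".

Target lambda = [Thu 15:00, Fri 05:00].
Intermediaries M with M overlaps lambda: beta.
Via beta — items with X after beta: gamma, iota, theta.
Union: gamma, iota, theta.

gamma, iota, theta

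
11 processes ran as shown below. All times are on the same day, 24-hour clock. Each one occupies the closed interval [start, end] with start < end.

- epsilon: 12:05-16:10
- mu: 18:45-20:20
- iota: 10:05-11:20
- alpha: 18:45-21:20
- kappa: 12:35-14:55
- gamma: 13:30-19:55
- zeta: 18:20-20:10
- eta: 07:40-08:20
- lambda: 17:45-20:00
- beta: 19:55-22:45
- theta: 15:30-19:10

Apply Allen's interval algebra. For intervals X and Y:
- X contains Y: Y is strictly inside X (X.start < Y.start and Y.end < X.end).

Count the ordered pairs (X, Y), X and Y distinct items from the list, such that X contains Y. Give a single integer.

Checking all 110 ordered pairs for relation 'contains'; matching pairs in alphabetical order:
(epsilon, kappa): epsilon contains kappa ✓
(gamma, theta): gamma contains theta ✓
Count: 2.

2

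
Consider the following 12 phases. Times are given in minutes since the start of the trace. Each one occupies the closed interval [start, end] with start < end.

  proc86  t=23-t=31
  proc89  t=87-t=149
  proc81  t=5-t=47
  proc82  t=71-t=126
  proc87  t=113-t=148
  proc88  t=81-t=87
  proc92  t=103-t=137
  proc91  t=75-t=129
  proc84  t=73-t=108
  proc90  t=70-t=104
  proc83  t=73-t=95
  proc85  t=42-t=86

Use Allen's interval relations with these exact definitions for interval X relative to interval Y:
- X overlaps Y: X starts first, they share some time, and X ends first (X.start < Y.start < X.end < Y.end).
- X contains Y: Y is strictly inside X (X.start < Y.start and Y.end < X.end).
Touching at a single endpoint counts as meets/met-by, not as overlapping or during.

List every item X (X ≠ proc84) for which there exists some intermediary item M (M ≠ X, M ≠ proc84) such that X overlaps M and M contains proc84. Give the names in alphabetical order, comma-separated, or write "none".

proc85, proc90

Target proc84 = [t=73, t=108].
Intermediaries M with M contains proc84: proc82.
Via proc82 — items with X overlaps proc82: proc85, proc90.
Union: proc85, proc90.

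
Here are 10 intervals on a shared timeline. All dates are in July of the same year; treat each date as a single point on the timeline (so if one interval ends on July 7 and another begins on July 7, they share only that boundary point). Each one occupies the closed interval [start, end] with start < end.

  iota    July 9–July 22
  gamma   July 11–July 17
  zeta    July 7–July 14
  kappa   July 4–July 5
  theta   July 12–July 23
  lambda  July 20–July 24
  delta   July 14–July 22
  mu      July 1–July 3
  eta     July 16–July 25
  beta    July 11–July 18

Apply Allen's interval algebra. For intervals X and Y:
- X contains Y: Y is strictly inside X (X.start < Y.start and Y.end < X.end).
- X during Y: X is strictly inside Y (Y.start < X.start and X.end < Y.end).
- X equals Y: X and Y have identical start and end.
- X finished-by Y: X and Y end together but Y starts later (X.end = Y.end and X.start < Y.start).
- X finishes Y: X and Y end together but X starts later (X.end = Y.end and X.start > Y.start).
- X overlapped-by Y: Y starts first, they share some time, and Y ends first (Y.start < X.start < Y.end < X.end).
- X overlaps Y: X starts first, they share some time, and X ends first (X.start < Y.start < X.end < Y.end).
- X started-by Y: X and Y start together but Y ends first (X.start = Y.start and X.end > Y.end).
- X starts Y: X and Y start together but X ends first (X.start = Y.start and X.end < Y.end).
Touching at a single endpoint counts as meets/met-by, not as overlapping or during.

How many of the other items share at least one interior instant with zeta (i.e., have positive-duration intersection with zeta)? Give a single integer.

4

Target zeta = [July 7, July 14].
beta [July 11, July 18] → overlapped-by → counts.
delta [July 14, July 22] → met-by → no.
eta [July 16, July 25] → after → no.
gamma [July 11, July 17] → overlapped-by → counts.
iota [July 9, July 22] → overlapped-by → counts.
kappa [July 4, July 5] → before → no.
lambda [July 20, July 24] → after → no.
mu [July 1, July 3] → before → no.
theta [July 12, July 23] → overlapped-by → counts.
Total: 4.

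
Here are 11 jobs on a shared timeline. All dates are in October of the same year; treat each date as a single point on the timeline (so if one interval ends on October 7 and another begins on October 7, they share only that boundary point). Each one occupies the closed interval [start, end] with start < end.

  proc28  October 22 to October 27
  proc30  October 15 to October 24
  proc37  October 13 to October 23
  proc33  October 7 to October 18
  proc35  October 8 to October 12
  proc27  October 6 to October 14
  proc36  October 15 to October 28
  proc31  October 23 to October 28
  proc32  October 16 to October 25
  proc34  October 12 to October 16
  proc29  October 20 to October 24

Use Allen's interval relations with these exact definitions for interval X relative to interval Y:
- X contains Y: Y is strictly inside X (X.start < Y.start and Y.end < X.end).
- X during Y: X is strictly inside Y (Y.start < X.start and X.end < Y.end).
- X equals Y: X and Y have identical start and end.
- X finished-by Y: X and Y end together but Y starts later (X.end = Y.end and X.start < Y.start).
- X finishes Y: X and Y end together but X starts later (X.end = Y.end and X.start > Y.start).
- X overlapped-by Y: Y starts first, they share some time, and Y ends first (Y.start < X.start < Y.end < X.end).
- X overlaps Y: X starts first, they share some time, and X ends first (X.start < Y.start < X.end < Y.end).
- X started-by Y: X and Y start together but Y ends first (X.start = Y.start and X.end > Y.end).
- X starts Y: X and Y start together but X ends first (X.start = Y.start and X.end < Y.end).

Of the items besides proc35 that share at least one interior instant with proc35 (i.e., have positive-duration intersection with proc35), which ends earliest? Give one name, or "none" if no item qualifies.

proc27

Target proc35 = [October 8, October 12].
proc27 [October 6, October 14] → contains → candidate.
proc28 [October 22, October 27] → after → excluded.
proc29 [October 20, October 24] → after → excluded.
proc30 [October 15, October 24] → after → excluded.
proc31 [October 23, October 28] → after → excluded.
proc32 [October 16, October 25] → after → excluded.
proc33 [October 7, October 18] → contains → candidate.
proc34 [October 12, October 16] → met-by → excluded.
proc36 [October 15, October 28] → after → excluded.
proc37 [October 13, October 23] → after → excluded.
Among candidates, earliest end is October 14 → proc27.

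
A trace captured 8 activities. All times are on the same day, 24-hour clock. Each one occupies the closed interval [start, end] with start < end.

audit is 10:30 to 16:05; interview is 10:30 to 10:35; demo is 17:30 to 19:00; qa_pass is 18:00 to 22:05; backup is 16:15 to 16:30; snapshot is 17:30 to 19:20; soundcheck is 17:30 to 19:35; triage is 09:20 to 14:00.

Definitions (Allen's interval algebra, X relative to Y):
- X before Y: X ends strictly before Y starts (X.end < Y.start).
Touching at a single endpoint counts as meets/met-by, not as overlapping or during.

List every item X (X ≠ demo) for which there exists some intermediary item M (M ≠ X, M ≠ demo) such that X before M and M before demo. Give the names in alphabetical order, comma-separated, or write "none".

Target demo = [17:30, 19:00].
Intermediaries M with M before demo: audit, backup, interview, triage.
Via audit — items with X before audit: none.
Via backup — items with X before backup: audit, interview, triage.
Via interview — items with X before interview: none.
Via triage — items with X before triage: none.
Union: audit, interview, triage.

audit, interview, triage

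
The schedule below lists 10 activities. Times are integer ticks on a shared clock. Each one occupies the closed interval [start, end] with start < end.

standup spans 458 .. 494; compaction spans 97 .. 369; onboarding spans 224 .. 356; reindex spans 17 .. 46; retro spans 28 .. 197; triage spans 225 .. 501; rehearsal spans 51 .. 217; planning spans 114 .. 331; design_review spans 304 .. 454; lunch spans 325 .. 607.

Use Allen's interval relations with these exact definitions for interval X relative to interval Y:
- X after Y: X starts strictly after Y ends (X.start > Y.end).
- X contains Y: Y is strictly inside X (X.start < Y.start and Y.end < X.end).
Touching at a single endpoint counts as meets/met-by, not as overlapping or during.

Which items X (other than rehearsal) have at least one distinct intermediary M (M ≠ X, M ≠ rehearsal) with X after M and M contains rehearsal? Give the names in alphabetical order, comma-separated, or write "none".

none

Target rehearsal = [51, 217].
Intermediaries M with M contains rehearsal: none.
Union: none.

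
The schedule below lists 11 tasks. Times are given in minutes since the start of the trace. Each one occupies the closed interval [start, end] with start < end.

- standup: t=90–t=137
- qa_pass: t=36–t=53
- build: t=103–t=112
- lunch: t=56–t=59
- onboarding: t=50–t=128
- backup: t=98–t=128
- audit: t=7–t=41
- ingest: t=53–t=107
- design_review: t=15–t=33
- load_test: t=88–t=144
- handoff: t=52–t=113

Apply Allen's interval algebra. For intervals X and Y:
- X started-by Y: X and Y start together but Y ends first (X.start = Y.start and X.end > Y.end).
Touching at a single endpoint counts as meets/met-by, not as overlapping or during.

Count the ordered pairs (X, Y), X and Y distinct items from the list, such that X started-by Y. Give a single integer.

0

Checking all 110 ordered pairs for relation 'started-by'; matching pairs in alphabetical order:
No pair satisfies it.
Count: 0.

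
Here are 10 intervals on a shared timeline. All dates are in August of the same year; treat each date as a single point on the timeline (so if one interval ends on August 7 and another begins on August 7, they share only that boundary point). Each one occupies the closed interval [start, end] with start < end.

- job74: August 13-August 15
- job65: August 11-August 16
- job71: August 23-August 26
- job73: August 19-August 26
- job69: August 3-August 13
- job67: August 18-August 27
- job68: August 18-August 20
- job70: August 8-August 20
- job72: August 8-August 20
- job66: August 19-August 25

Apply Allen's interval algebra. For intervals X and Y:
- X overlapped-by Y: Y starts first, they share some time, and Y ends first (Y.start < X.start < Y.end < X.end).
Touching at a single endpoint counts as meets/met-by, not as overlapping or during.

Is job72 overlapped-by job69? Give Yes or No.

Yes

job72 = [August 8, August 20], job69 = [August 3, August 13].
Actual relation of job72 to job69: overlapped-by.
Asked whether 'overlapped-by' holds → Yes.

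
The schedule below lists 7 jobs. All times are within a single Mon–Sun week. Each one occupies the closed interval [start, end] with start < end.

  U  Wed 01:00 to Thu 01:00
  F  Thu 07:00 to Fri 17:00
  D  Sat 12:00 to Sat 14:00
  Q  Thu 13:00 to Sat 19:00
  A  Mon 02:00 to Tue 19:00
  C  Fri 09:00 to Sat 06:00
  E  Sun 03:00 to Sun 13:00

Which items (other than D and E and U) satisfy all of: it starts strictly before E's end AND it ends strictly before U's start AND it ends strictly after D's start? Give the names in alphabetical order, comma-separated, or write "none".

none

Conditions: its start is strictly before E's end (X.start < Sun 13:00) AND its end is strictly before U's start (X.end < Wed 01:00) AND its end is strictly after D's start (X.end > Sat 12:00).
A: start Mon 02:00 < Sun 13:00? ✓; end Tue 19:00 < Wed 01:00? ✓; end Tue 19:00 > Sat 12:00? ✗ → no.
C: start Fri 09:00 < Sun 13:00? ✓; end Sat 06:00 < Wed 01:00? ✗; end Sat 06:00 > Sat 12:00? ✗ → no.
F: start Thu 07:00 < Sun 13:00? ✓; end Fri 17:00 < Wed 01:00? ✗; end Fri 17:00 > Sat 12:00? ✗ → no.
Q: start Thu 13:00 < Sun 13:00? ✓; end Sat 19:00 < Wed 01:00? ✗; end Sat 19:00 > Sat 12:00? ✓ → no.
Result: none.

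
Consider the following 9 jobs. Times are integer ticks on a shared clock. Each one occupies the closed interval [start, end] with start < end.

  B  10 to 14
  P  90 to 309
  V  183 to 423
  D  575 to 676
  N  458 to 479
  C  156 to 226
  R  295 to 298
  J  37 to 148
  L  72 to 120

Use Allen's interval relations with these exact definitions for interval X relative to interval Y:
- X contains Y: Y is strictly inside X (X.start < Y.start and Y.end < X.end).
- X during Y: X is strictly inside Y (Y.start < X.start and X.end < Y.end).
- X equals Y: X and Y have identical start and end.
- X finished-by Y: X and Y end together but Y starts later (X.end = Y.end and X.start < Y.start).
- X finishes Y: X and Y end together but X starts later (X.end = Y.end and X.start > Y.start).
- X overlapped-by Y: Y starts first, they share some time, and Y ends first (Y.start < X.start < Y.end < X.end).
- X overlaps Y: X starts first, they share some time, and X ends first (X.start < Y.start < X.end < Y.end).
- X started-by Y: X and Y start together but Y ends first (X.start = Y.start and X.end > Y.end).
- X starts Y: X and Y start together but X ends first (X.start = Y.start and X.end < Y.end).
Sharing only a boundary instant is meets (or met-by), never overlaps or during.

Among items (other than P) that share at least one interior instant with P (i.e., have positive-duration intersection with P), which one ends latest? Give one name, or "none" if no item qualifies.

Target P = [90, 309].
B [10, 14] → before → excluded.
C [156, 226] → during → candidate.
D [575, 676] → after → excluded.
J [37, 148] → overlaps → candidate.
L [72, 120] → overlaps → candidate.
N [458, 479] → after → excluded.
R [295, 298] → during → candidate.
V [183, 423] → overlapped-by → candidate.
Among candidates, latest end is 423 → V.

V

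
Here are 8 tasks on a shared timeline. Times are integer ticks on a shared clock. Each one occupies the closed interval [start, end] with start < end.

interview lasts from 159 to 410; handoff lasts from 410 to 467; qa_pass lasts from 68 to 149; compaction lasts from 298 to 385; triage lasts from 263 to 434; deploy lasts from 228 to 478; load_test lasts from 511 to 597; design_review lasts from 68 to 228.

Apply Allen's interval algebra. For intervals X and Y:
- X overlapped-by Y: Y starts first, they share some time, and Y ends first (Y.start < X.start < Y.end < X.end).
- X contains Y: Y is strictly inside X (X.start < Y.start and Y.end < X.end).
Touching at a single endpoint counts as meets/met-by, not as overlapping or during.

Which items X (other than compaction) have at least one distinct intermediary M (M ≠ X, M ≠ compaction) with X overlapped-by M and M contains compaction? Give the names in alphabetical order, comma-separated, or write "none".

Target compaction = [298, 385].
Intermediaries M with M contains compaction: deploy, interview, triage.
Via deploy — items with X overlapped-by deploy: none.
Via interview — items with X overlapped-by interview: deploy, triage.
Via triage — items with X overlapped-by triage: handoff.
Union: deploy, handoff, triage.

deploy, handoff, triage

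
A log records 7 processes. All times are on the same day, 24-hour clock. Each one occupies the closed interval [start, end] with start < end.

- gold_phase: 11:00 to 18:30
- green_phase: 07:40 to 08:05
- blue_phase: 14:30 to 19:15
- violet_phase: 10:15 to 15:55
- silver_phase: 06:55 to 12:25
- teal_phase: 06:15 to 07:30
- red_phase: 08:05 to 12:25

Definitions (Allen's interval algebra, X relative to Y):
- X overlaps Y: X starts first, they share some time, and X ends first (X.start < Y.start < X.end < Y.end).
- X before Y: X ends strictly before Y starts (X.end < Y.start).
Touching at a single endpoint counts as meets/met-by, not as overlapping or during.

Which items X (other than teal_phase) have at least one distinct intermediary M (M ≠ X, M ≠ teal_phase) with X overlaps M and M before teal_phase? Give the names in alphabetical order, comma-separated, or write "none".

none

Target teal_phase = [06:15, 07:30].
Intermediaries M with M before teal_phase: none.
Union: none.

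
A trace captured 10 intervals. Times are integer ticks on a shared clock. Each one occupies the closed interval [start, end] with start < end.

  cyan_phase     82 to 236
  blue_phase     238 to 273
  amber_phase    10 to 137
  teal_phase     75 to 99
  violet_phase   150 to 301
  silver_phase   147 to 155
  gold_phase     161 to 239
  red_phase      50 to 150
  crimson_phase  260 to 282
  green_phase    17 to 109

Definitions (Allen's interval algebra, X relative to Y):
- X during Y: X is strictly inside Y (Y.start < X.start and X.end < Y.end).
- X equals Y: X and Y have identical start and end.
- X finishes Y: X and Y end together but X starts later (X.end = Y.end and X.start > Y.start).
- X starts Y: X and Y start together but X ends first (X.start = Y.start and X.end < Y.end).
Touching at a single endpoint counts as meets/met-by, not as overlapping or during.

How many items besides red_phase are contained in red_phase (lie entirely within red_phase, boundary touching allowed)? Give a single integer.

1

Target red_phase = [50, 150].
amber_phase [10, 137] → overlaps → no.
blue_phase [238, 273] → after → no.
crimson_phase [260, 282] → after → no.
cyan_phase [82, 236] → overlapped-by → no.
gold_phase [161, 239] → after → no.
green_phase [17, 109] → overlaps → no.
silver_phase [147, 155] → overlapped-by → no.
teal_phase [75, 99] → during → counts.
violet_phase [150, 301] → met-by → no.
Total: 1.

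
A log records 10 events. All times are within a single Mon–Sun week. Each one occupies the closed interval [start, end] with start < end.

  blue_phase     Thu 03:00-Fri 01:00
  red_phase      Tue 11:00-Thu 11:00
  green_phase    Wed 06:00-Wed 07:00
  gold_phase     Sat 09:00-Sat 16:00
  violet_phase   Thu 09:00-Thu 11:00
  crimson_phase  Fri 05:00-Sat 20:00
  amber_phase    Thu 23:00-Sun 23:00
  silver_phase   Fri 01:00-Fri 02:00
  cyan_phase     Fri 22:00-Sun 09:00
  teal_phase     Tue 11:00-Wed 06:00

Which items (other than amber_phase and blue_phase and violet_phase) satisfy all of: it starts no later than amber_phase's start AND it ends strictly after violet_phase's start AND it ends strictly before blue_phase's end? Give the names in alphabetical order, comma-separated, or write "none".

Conditions: its start is no later than amber_phase's start (X.start <= Thu 23:00) AND its end is strictly after violet_phase's start (X.end > Thu 09:00) AND its end is strictly before blue_phase's end (X.end < Fri 01:00).
crimson_phase: start Fri 05:00 <= Thu 23:00? ✗; end Sat 20:00 > Thu 09:00? ✓; end Sat 20:00 < Fri 01:00? ✗ → no.
cyan_phase: start Fri 22:00 <= Thu 23:00? ✗; end Sun 09:00 > Thu 09:00? ✓; end Sun 09:00 < Fri 01:00? ✗ → no.
gold_phase: start Sat 09:00 <= Thu 23:00? ✗; end Sat 16:00 > Thu 09:00? ✓; end Sat 16:00 < Fri 01:00? ✗ → no.
green_phase: start Wed 06:00 <= Thu 23:00? ✓; end Wed 07:00 > Thu 09:00? ✗; end Wed 07:00 < Fri 01:00? ✓ → no.
red_phase: start Tue 11:00 <= Thu 23:00? ✓; end Thu 11:00 > Thu 09:00? ✓; end Thu 11:00 < Fri 01:00? ✓ → yes.
silver_phase: start Fri 01:00 <= Thu 23:00? ✗; end Fri 02:00 > Thu 09:00? ✓; end Fri 02:00 < Fri 01:00? ✗ → no.
teal_phase: start Tue 11:00 <= Thu 23:00? ✓; end Wed 06:00 > Thu 09:00? ✗; end Wed 06:00 < Fri 01:00? ✓ → no.
Result: red_phase.

red_phase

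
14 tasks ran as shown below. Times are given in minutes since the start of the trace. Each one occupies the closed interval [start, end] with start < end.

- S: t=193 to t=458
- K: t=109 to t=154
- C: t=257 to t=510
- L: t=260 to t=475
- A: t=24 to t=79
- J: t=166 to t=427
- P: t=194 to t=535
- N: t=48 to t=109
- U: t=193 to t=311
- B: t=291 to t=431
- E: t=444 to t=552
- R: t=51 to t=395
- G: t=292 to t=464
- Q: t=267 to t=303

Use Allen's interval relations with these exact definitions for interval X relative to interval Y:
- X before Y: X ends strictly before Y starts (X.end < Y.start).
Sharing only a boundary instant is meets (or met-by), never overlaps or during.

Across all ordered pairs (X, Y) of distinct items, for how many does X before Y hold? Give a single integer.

Checking all 182 ordered pairs for relation 'before'; matching pairs in alphabetical order:
(A, B): A before B ✓
(A, C): A before C ✓
(A, E): A before E ✓
(A, G): A before G ✓
(A, J): A before J ✓
(A, K): A before K ✓
(A, L): A before L ✓
(A, P): A before P ✓
(A, Q): A before Q ✓
(A, S): A before S ✓
(A, U): A before U ✓
(B, E): B before E ✓
(J, E): J before E ✓
(K, B): K before B ✓
(K, C): K before C ✓
(K, E): K before E ✓
(K, G): K before G ✓
(K, J): K before J ✓
(K, L): K before L ✓
(K, P): K before P ✓
(K, Q): K before Q ✓
(K, S): K before S ✓
(K, U): K before U ✓
(N, B): N before B ✓
... plus 12 further pairs not listed.
Count: 36.

36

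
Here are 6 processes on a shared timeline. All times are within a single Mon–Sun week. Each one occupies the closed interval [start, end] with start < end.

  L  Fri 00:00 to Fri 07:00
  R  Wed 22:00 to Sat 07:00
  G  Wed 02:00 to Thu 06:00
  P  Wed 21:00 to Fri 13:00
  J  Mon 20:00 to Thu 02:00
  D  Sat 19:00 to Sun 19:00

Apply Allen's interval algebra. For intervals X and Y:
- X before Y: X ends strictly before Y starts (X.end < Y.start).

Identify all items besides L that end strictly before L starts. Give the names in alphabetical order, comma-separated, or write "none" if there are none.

G, J

Target L = [Fri 00:00, Fri 07:00].
D [Sat 19:00, Sun 19:00] → after → no.
G [Wed 02:00, Thu 06:00] → before → yes.
J [Mon 20:00, Thu 02:00] → before → yes.
P [Wed 21:00, Fri 13:00] → contains → no.
R [Wed 22:00, Sat 07:00] → contains → no.
Result: G, J.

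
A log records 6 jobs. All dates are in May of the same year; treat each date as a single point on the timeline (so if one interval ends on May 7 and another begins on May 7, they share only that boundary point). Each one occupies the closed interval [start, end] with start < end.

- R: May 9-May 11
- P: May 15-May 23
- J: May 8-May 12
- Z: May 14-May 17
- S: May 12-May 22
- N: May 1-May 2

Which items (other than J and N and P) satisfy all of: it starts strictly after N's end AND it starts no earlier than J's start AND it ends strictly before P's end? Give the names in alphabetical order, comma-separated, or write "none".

Conditions: its start is strictly after N's end (X.start > May 2) AND its start is no earlier than J's start (X.start >= May 8) AND its end is strictly before P's end (X.end < May 23).
R: start May 9 > May 2? ✓; start May 9 >= May 8? ✓; end May 11 < May 23? ✓ → yes.
S: start May 12 > May 2? ✓; start May 12 >= May 8? ✓; end May 22 < May 23? ✓ → yes.
Z: start May 14 > May 2? ✓; start May 14 >= May 8? ✓; end May 17 < May 23? ✓ → yes.
Result: R, S, Z.

R, S, Z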